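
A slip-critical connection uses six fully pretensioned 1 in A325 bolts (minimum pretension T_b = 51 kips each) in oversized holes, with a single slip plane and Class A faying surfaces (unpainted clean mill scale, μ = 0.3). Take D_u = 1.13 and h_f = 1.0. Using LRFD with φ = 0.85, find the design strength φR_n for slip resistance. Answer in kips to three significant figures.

R_n = μ · D_u · h_f · T_b · n_s · n_b = 0.3 × 1.13 × 1.0 × 51 × 1 × 6 = 103.7 kips.
Design strength φR_n = 0.85 × 103.7 = 88.2 kips.

88.2 kips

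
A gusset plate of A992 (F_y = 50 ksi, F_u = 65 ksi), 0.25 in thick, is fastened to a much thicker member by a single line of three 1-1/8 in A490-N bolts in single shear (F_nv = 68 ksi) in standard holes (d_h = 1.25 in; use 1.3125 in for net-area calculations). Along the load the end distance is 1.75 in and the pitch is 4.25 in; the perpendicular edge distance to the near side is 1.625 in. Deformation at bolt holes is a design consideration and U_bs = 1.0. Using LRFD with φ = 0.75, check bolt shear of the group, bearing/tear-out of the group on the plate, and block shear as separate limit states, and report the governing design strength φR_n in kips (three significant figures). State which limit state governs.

62.8 kips (block shear governs)

Bolt shear: A_b = π·1.125²/4 = 0.994 in²; R_n = 68 × 0.994 × 3 × 1 = 202.8 kips → 0.75 × 202.8 = 152 kips.
Bearing: edge l_c = 1.125, r_n = 21.94 kips; interior l_c = 3, r_n = 43.87 kips; R_n = 21.94 + 2·43.87 = 109.7 kips → 82.3 kips.
Block shear: A_gv = 2.562, A_nv = 1.742, A_nt = 0.2422 in²; R_n = min(0.6F_uA_nv, 0.6F_yA_gv) + U_bs·F_u·A_nt = 83.69 kips → 62.8 kips.
Block shear governs: 62.8 kips.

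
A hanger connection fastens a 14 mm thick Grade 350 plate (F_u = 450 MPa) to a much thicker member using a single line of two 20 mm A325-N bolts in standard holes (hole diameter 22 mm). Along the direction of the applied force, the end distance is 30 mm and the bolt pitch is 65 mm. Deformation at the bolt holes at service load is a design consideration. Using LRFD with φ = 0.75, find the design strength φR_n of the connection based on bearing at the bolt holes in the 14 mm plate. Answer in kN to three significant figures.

Per bolt r_n = 1.2 l_c t F_u ≤ 2.4 d t F_u; upper limit = 2.4 × 20 × 14 × 450 / 1000 = 302.4 kN.
Edge bolt: l_c = 30 − 22/2 = 19 mm → 1.2 × 19 × 14 × 450 / 1000 = 143.6 → r_n = 143.6 kN.
Interior bolts: l_c = 65 − 22 = 43 mm → 1.2 × 43 × 14 × 450 / 1000 = 325.1 → r_n = 302.4 kN.
R_n = 1 × 143.6 + 1 × 302.4 = 446 kN.
Design strength φR_n = 0.75 × 446 = 335 kN.

335 kN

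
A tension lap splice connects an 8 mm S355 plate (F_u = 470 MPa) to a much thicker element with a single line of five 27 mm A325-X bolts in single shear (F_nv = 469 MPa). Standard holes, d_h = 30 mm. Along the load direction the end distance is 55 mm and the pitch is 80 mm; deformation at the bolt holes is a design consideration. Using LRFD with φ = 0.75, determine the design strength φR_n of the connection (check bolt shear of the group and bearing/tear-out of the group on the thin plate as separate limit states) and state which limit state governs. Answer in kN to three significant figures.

812 kN (bearing governs)

Bolt shear: A_b = π·27²/4 = 572.6 mm²; R_n = 469 × 572.6 × 5 × 1 / 1000 = 1343 kN → 0.75 × 1343 = 1010 kN.
Bearing (1.2 l_c t F_u ≤ 2.4 d t F_u): upper limit = 2.4·27·8·470 / 1000 = 243.6 kN.
  Edge l_c = 55 − 30/2 = 40 → r_n = 180.5 kN; interior l_c = 80 − 30 = 50 → r_n = 225.6 kN.
  R_n,bearing = 1·180.5 + 4·225.6 = 1083 kN → 0.75 × 1083 = 812 kN.
Bearing governs: 812 kN.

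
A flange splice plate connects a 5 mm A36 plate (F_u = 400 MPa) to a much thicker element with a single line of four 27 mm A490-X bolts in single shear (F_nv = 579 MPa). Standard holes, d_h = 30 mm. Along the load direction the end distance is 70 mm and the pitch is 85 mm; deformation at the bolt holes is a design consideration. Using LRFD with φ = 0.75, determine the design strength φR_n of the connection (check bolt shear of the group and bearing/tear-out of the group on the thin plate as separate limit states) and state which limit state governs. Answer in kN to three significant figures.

389 kN (bearing governs)

Bolt shear: A_b = π·27²/4 = 572.6 mm²; R_n = 579 × 572.6 × 4 × 1 / 1000 = 1326 kN → 0.75 × 1326 = 995 kN.
Bearing (1.2 l_c t F_u ≤ 2.4 d t F_u): upper limit = 2.4·27·5·400 / 1000 = 129.6 kN.
  Edge l_c = 70 − 30/2 = 55 → r_n = 129.6 kN; interior l_c = 85 − 30 = 55 → r_n = 129.6 kN.
  R_n,bearing = 1·129.6 + 3·129.6 = 518.4 kN → 0.75 × 518.4 = 389 kN.
Bearing governs: 389 kN.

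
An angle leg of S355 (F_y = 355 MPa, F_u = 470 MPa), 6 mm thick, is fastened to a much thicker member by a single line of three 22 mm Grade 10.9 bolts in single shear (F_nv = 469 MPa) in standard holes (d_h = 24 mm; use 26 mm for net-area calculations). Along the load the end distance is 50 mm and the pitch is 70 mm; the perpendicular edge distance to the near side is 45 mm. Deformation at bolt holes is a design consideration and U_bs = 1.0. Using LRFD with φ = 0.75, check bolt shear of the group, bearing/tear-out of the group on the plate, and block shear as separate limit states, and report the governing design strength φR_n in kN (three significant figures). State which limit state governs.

226 kN (block shear governs)

Bolt shear: A_b = π·22²/4 = 380.1 mm²; R_n = 469 × 380.1 × 3 × 1 / 1000 = 534.8 kN → 0.75 × 534.8 = 401 kN.
Bearing: edge l_c = 38, r_n = 128.6 kN; interior l_c = 46, r_n = 148.9 kN; R_n = 128.6 + 2·148.9 = 426.4 kN → 320 kN.
Block shear: A_gv = 1140, A_nv = 750, A_nt = 192 mm²; R_n = min(0.6F_uA_nv, 0.6F_yA_gv) + U_bs·F_u·A_nt = 301.7 kN → 226 kN.
Block shear governs: 226 kN.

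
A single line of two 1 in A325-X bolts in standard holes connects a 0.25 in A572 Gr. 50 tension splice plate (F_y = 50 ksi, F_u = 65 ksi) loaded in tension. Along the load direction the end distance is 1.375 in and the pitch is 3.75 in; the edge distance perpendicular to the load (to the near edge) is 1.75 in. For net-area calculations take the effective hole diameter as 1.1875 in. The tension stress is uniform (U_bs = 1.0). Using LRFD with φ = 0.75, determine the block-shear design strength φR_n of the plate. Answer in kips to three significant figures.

38.5 kips

Shear plane L_v = 1.375 + 1·3.75 = 5.125 in; A_gv = 5.125 × 0.25 = 1.281 in².
A_nv = (5.125 − 1.5·1.1875) × 0.25 = 0.8359 in².
A_nt = (1.75 − 0.5·1.1875) × 0.25 = 0.2891 in².
0.6 F_u A_nv = 32.6 kips; 0.6 F_y A_gv = 38.44 kips → shear rupture governs the shear term.
R_n = 32.6 + 1.0 × 65 × 0.2891 = 51.39 kips.
Design strength φR_n = 0.75 × 51.39 = 38.5 kips.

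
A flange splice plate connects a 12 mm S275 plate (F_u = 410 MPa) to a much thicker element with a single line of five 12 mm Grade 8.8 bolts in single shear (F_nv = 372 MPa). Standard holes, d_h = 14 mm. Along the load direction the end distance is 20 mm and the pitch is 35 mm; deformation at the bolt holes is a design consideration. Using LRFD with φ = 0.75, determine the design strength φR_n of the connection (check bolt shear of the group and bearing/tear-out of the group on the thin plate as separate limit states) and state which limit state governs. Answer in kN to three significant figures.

158 kN (bolt shear governs)

Bolt shear: A_b = π·12²/4 = 113.1 mm²; R_n = 372 × 113.1 × 5 × 1 / 1000 = 210.4 kN → 0.75 × 210.4 = 158 kN.
Bearing (1.2 l_c t F_u ≤ 2.4 d t F_u): upper limit = 2.4·12·12·410 / 1000 = 141.7 kN.
  Edge l_c = 20 − 14/2 = 13 → r_n = 76.75 kN; interior l_c = 35 − 14 = 21 → r_n = 124 kN.
  R_n,bearing = 1·76.75 + 4·124 = 572.7 kN → 0.75 × 572.7 = 430 kN.
Bolt shear governs: 158 kN.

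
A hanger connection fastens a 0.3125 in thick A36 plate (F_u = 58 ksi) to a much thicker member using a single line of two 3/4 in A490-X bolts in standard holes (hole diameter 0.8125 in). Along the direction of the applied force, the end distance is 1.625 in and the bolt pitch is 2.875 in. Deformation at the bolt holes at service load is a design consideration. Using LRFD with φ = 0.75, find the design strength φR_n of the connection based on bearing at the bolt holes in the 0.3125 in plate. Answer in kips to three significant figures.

Per bolt r_n = 1.2 l_c t F_u ≤ 2.4 d t F_u; upper limit = 2.4 × 0.75 × 0.3125 × 58 = 32.62 kips.
Edge bolt: l_c = 1.625 − 0.8125/2 = 1.219 in → 1.2 × 1.219 × 0.3125 × 58 = 26.51 → r_n = 26.51 kips.
Interior bolts: l_c = 2.875 − 0.8125 = 2.062 in → 1.2 × 2.062 × 0.3125 × 58 = 44.86 → r_n = 32.62 kips.
R_n = 1 × 26.51 + 1 × 32.62 = 59.13 kips.
Design strength φR_n = 0.75 × 59.13 = 44.3 kips.

44.3 kips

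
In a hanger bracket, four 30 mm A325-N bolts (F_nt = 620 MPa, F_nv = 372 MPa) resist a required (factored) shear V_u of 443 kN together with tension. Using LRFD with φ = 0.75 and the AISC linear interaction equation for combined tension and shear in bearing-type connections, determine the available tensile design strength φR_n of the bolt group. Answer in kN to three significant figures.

A_b = π·30²/4 = 706.9 mm²; f_rv = 443 × 1000 / (4 × 706.9) = 156.7 MPa.
F'_nt = 1.3 F_nt − (F_nt / φF_nv) f_rv = 1.3·620 − (620/(0.75·372))·156.7 = 457.8 MPa, capped at F_nt → F'_nt = 457.8 MPa.
R_n = F'_nt · A_b · n = 457.8 × 706.9 × 4 / 1000 = 1294 kN.
Design strength φR_n = 0.75 × 1294 = 971 kN.

971 kN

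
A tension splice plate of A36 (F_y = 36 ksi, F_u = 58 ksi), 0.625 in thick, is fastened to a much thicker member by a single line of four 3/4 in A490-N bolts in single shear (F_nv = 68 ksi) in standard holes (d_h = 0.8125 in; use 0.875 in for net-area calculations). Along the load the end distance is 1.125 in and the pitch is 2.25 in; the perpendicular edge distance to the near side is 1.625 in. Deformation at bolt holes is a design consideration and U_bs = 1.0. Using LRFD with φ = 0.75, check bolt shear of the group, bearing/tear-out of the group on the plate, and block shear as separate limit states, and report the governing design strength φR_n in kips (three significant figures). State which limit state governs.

90.1 kips (bolt shear governs)

Bolt shear: A_b = π·0.75²/4 = 0.4418 in²; R_n = 68 × 0.4418 × 4 × 1 = 120.2 kips → 0.75 × 120.2 = 90.1 kips.
Bearing: edge l_c = 0.7188, r_n = 31.27 kips; interior l_c = 1.438, r_n = 62.53 kips; R_n = 31.27 + 3·62.53 = 218.9 kips → 164 kips.
Block shear: A_gv = 4.922, A_nv = 3.008, A_nt = 0.7422 in²; R_n = min(0.6F_uA_nv, 0.6F_yA_gv) + U_bs·F_u·A_nt = 147.7 kips → 111 kips.
Bolt shear governs: 90.1 kips.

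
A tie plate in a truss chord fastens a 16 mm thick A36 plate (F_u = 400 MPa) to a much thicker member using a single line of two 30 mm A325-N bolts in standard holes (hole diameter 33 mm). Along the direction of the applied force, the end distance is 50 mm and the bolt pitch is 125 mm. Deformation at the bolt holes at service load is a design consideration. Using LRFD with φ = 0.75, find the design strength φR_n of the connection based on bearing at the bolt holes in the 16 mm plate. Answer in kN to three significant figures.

539 kN

Per bolt r_n = 1.2 l_c t F_u ≤ 2.4 d t F_u; upper limit = 2.4 × 30 × 16 × 400 / 1000 = 460.8 kN.
Edge bolt: l_c = 50 − 33/2 = 33.5 mm → 1.2 × 33.5 × 16 × 400 / 1000 = 257.3 → r_n = 257.3 kN.
Interior bolts: l_c = 125 − 33 = 92 mm → 1.2 × 92 × 16 × 400 / 1000 = 706.6 → r_n = 460.8 kN.
R_n = 1 × 257.3 + 1 × 460.8 = 718.1 kN.
Design strength φR_n = 0.75 × 718.1 = 539 kN.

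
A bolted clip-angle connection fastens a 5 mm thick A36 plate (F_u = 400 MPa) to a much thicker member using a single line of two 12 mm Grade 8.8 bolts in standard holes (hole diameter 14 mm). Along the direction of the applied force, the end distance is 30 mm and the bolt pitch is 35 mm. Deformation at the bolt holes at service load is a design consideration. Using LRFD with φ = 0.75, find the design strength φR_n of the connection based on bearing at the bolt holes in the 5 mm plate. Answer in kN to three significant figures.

Per bolt r_n = 1.2 l_c t F_u ≤ 2.4 d t F_u; upper limit = 2.4 × 12 × 5 × 400 / 1000 = 57.6 kN.
Edge bolt: l_c = 30 − 14/2 = 23 mm → 1.2 × 23 × 5 × 400 / 1000 = 55.2 → r_n = 55.2 kN.
Interior bolts: l_c = 35 − 14 = 21 mm → 1.2 × 21 × 5 × 400 / 1000 = 50.4 → r_n = 50.4 kN.
R_n = 1 × 55.2 + 1 × 50.4 = 105.6 kN.
Design strength φR_n = 0.75 × 105.6 = 79.2 kN.

79.2 kN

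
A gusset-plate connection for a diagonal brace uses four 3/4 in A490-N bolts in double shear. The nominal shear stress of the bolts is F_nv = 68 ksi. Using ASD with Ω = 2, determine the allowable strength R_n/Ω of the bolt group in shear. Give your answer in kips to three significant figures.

120 kips

A_b = π × 0.75² / 4 = 0.4418 in².
R_n = F_nv · A_b · n · n_s = 68 × 0.4418 × 4 × 2 = 240.3 kips.
Allowable strength R_n/Ω = 240.3 / 2 = 120 kips.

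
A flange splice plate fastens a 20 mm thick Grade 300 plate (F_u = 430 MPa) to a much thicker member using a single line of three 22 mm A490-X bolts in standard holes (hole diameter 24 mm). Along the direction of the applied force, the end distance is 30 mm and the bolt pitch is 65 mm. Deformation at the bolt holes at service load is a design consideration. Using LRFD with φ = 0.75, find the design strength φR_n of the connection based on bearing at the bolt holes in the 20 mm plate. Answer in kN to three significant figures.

774 kN

Per bolt r_n = 1.2 l_c t F_u ≤ 2.4 d t F_u; upper limit = 2.4 × 22 × 20 × 430 / 1000 = 454.1 kN.
Edge bolt: l_c = 30 − 24/2 = 18 mm → 1.2 × 18 × 20 × 430 / 1000 = 185.8 → r_n = 185.8 kN.
Interior bolts: l_c = 65 − 24 = 41 mm → 1.2 × 41 × 20 × 430 / 1000 = 423.1 → r_n = 423.1 kN.
R_n = 1 × 185.8 + 2 × 423.1 = 1032 kN.
Design strength φR_n = 0.75 × 1032 = 774 kN.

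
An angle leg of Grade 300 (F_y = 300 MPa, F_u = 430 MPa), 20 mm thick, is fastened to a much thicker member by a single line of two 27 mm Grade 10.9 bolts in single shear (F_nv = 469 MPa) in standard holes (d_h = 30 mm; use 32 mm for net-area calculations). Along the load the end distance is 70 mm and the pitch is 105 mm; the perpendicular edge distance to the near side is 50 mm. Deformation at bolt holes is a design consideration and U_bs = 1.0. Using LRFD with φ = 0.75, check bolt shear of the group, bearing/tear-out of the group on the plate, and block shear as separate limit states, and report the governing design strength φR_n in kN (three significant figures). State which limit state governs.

Bolt shear: A_b = π·27²/4 = 572.6 mm²; R_n = 469 × 572.6 × 2 × 1 / 1000 = 537.1 kN → 0.75 × 537.1 = 403 kN.
Bearing: edge l_c = 55, r_n = 557.3 kN; interior l_c = 75, r_n = 557.3 kN; R_n = 557.3 + 1·557.3 = 1115 kN → 836 kN.
Block shear: A_gv = 3500, A_nv = 2540, A_nt = 680 mm²; R_n = min(0.6F_uA_nv, 0.6F_yA_gv) + U_bs·F_u·A_nt = 922.4 kN → 692 kN.
Bolt shear governs: 403 kN.

403 kN (bolt shear governs)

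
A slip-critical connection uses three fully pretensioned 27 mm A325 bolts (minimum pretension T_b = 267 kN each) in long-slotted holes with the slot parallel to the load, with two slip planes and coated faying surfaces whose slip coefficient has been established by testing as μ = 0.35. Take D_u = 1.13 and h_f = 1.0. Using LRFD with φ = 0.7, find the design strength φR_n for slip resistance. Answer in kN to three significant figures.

R_n = μ · D_u · h_f · T_b · n_s · n_b = 0.35 × 1.13 × 1.0 × 267 × 2 × 3 = 633.6 kN.
Design strength φR_n = 0.7 × 633.6 = 444 kN.

444 kN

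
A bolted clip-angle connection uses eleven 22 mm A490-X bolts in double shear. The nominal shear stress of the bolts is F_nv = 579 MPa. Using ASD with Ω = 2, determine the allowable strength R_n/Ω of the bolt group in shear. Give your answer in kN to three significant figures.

A_b = π × 22² / 4 = 380.1 mm².
R_n = F_nv · A_b · n · n_s = 579 × 380.1 × 11 × 2 / 1000 = 4842 kN.
Allowable strength R_n/Ω = 4842 / 2 = 2420 kN.

2420 kN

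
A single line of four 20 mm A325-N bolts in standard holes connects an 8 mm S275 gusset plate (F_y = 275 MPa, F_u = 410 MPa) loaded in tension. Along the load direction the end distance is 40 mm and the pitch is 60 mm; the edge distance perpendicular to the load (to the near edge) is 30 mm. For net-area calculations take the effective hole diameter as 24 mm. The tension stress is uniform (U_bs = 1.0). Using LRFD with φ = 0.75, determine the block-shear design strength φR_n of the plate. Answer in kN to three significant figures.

Shear plane L_v = 40 + 3·60 = 220 mm; A_gv = 220 × 8 = 1760 mm².
A_nv = (220 − 3.5·24) × 8 = 1088 mm².
A_nt = (30 − 0.5·24) × 8 = 144 mm².
0.6 F_u A_nv = 267.6 kN; 0.6 F_y A_gv = 290.4 kN → shear rupture governs the shear term.
R_n = 267.6 + 1.0 × 410 × 144 / 1000 = 326.7 kN.
Design strength φR_n = 0.75 × 326.7 = 245 kN.

245 kN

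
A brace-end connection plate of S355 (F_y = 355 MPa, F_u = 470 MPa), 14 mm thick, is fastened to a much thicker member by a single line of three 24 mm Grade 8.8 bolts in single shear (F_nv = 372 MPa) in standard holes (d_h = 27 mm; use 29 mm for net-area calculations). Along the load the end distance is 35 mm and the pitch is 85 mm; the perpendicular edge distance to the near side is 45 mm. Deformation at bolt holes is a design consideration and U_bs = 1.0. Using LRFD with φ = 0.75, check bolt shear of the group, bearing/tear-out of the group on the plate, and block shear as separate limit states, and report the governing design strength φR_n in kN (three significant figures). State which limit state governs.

379 kN (bolt shear governs)

Bolt shear: A_b = π·24²/4 = 452.4 mm²; R_n = 372 × 452.4 × 3 × 1 / 1000 = 504.9 kN → 0.75 × 504.9 = 379 kN.
Bearing: edge l_c = 21.5, r_n = 169.8 kN; interior l_c = 58, r_n = 379 kN; R_n = 169.8 + 2·379 = 927.8 kN → 696 kN.
Block shear: A_gv = 2870, A_nv = 1855, A_nt = 427 mm²; R_n = min(0.6F_uA_nv, 0.6F_yA_gv) + U_bs·F_u·A_nt = 723.8 kN → 543 kN.
Bolt shear governs: 379 kN.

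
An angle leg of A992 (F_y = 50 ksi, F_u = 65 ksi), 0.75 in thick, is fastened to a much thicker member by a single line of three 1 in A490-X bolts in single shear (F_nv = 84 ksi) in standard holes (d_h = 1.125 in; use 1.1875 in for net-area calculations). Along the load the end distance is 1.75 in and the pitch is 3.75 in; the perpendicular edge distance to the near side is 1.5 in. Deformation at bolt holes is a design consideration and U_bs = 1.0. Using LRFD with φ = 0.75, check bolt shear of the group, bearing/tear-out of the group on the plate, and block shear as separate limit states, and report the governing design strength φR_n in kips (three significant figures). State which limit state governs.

148 kips (bolt shear governs)

Bolt shear: A_b = π·1²/4 = 0.7854 in²; R_n = 84 × 0.7854 × 3 × 1 = 197.9 kips → 0.75 × 197.9 = 148 kips.
Bearing: edge l_c = 1.188, r_n = 69.47 kips; interior l_c = 2.625, r_n = 117 kips; R_n = 69.47 + 2·117 = 303.5 kips → 228 kips.
Block shear: A_gv = 6.938, A_nv = 4.711, A_nt = 0.6797 in²; R_n = min(0.6F_uA_nv, 0.6F_yA_gv) + U_bs·F_u·A_nt = 227.9 kips → 171 kips.
Bolt shear governs: 148 kips.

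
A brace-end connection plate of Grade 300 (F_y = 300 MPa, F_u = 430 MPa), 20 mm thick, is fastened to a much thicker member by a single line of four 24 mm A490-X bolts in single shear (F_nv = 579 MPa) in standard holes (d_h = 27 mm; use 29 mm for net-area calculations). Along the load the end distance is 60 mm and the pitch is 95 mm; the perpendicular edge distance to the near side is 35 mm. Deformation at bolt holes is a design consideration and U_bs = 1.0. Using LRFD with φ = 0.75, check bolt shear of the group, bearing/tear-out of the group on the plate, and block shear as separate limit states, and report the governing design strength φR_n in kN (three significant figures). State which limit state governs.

Bolt shear: A_b = π·24²/4 = 452.4 mm²; R_n = 579 × 452.4 × 4 × 1 / 1000 = 1048 kN → 0.75 × 1048 = 786 kN.
Bearing: edge l_c = 46.5, r_n = 479.9 kN; interior l_c = 68, r_n = 495.4 kN; R_n = 479.9 + 3·495.4 = 1966 kN → 1470 kN.
Block shear: A_gv = 6900, A_nv = 4870, A_nt = 410 mm²; R_n = min(0.6F_uA_nv, 0.6F_yA_gv) + U_bs·F_u·A_nt = 1418 kN → 1060 kN.
Bolt shear governs: 786 kN.

786 kN (bolt shear governs)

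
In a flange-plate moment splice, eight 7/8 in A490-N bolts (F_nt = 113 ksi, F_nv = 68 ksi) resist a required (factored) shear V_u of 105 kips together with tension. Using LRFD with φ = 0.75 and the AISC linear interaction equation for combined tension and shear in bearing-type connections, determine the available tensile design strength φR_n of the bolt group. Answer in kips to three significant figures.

A_b = π·0.875²/4 = 0.6013 in²; f_rv = 105 / (8 × 0.6013) = 21.83 ksi.
F'_nt = 1.3 F_nt − (F_nt / φF_nv) f_rv = 1.3·113 − (113/(0.75·68))·21.83 = 98.54 ksi, capped at F_nt → F'_nt = 98.54 ksi.
R_n = F'_nt · A_b · n = 98.54 × 0.6013 × 8 = 474 kips.
Design strength φR_n = 0.75 × 474 = 356 kips.

356 kips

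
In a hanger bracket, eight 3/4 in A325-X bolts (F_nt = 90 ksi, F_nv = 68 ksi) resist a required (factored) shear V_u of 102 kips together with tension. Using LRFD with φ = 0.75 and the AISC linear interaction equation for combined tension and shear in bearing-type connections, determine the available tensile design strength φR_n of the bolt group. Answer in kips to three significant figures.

A_b = π·0.75²/4 = 0.4418 in²; f_rv = 102 / (8 × 0.4418) = 28.86 ksi.
F'_nt = 1.3 F_nt − (F_nt / φF_nv) f_rv = 1.3·90 − (90/(0.75·68))·28.86 = 66.07 ksi, capped at F_nt → F'_nt = 66.07 ksi.
R_n = F'_nt · A_b · n = 66.07 × 0.4418 × 8 = 233.5 kips.
Design strength φR_n = 0.75 × 233.5 = 175 kips.

175 kips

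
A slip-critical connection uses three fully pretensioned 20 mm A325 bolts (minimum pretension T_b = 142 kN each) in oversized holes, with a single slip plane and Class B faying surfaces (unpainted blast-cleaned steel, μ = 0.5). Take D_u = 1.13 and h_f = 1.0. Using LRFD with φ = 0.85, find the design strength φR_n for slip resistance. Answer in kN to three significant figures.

205 kN

R_n = μ · D_u · h_f · T_b · n_s · n_b = 0.5 × 1.13 × 1.0 × 142 × 1 × 3 = 240.7 kN.
Design strength φR_n = 0.85 × 240.7 = 205 kN.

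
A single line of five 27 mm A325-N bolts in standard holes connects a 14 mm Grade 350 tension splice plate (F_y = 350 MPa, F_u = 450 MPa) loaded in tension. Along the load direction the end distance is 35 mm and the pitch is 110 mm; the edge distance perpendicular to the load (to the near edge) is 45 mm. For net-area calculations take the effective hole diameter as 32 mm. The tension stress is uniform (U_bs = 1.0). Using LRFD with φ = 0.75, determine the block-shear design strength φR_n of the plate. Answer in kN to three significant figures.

1080 kN

Shear plane L_v = 35 + 4·110 = 475 mm; A_gv = 475 × 14 = 6650 mm².
A_nv = (475 − 4.5·32) × 14 = 4634 mm².
A_nt = (45 − 0.5·32) × 14 = 406 mm².
0.6 F_u A_nv = 1251 kN; 0.6 F_y A_gv = 1396 kN → shear rupture governs the shear term.
R_n = 1251 + 1.0 × 450 × 406 / 1000 = 1434 kN.
Design strength φR_n = 0.75 × 1434 = 1080 kN.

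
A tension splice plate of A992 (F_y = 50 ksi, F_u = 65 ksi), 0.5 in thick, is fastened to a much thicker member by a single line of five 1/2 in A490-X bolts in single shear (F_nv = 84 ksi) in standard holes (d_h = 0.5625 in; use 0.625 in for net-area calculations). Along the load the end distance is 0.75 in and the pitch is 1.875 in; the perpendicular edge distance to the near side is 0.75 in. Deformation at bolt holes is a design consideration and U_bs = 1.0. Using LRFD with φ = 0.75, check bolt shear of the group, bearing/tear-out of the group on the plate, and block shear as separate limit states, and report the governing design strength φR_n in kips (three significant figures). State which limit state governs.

Bolt shear: A_b = π·0.5²/4 = 0.1963 in²; R_n = 84 × 0.1963 × 5 × 1 = 82.47 kips → 0.75 × 82.47 = 61.9 kips.
Bearing: edge l_c = 0.4688, r_n = 18.28 kips; interior l_c = 1.312, r_n = 39 kips; R_n = 18.28 + 4·39 = 174.3 kips → 131 kips.
Block shear: A_gv = 4.125, A_nv = 2.719, A_nt = 0.2188 in²; R_n = min(0.6F_uA_nv, 0.6F_yA_gv) + U_bs·F_u·A_nt = 120.2 kips → 90.2 kips.
Bolt shear governs: 61.9 kips.

61.9 kips (bolt shear governs)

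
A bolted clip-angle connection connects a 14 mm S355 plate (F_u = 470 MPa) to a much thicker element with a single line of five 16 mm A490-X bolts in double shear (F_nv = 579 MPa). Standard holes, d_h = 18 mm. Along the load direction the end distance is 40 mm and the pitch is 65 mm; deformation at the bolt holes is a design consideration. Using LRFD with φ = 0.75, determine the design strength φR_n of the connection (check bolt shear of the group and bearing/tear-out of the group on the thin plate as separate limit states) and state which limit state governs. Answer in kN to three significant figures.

873 kN (bolt shear governs)

Bolt shear: A_b = π·16²/4 = 201.1 mm²; R_n = 579 × 201.1 × 5 × 2 / 1000 = 1164 kN → 0.75 × 1164 = 873 kN.
Bearing (1.2 l_c t F_u ≤ 2.4 d t F_u): upper limit = 2.4·16·14·470 / 1000 = 252.7 kN.
  Edge l_c = 40 − 18/2 = 31 → r_n = 244.8 kN; interior l_c = 65 − 18 = 47 → r_n = 252.7 kN.
  R_n,bearing = 1·244.8 + 4·252.7 = 1255 kN → 0.75 × 1255 = 942 kN.
Bolt shear governs: 873 kN.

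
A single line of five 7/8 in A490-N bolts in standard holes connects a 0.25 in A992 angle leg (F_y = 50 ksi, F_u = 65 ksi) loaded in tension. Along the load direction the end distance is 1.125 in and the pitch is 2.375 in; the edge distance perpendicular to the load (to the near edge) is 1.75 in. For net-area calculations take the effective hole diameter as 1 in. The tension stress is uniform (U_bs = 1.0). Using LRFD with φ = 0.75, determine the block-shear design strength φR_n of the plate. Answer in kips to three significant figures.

60 kips

Shear plane L_v = 1.125 + 4·2.375 = 10.62 in; A_gv = 10.62 × 0.25 = 2.656 in².
A_nv = (10.62 − 4.5·1) × 0.25 = 1.531 in².
A_nt = (1.75 − 0.5·1) × 0.25 = 0.3125 in².
0.6 F_u A_nv = 59.72 kips; 0.6 F_y A_gv = 79.69 kips → shear rupture governs the shear term.
R_n = 59.72 + 1.0 × 65 × 0.3125 = 80.03 kips.
Design strength φR_n = 0.75 × 80.03 = 60 kips.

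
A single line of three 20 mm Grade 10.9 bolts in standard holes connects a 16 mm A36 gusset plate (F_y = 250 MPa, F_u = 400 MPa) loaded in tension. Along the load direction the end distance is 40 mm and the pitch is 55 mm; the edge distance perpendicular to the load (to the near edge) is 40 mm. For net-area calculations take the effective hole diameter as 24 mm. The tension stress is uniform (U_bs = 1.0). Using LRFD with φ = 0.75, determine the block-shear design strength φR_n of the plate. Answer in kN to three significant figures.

Shear plane L_v = 40 + 2·55 = 150 mm; A_gv = 150 × 16 = 2400 mm².
A_nv = (150 − 2.5·24) × 16 = 1440 mm².
A_nt = (40 − 0.5·24) × 16 = 448 mm².
0.6 F_u A_nv = 345.6 kN; 0.6 F_y A_gv = 360 kN → shear rupture governs the shear term.
R_n = 345.6 + 1.0 × 400 × 448 / 1000 = 524.8 kN.
Design strength φR_n = 0.75 × 524.8 = 394 kN.

394 kN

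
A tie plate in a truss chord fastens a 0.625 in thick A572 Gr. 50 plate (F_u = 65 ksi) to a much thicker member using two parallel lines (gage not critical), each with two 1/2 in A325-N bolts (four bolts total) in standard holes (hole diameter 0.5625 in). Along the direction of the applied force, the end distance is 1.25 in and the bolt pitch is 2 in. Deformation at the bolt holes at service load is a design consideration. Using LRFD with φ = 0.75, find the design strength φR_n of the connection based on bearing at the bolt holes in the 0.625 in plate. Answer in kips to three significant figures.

144 kips

Per bolt r_n = 1.2 l_c t F_u ≤ 2.4 d t F_u; upper limit = 2.4 × 0.5 × 0.625 × 65 = 48.75 kips.
Edge bolt: l_c = 1.25 − 0.5625/2 = 0.9688 in → 1.2 × 0.9688 × 0.625 × 65 = 47.23 → r_n = 47.23 kips.
Interior bolts: l_c = 2 − 0.5625 = 1.438 in → 1.2 × 1.438 × 0.625 × 65 = 70.08 → r_n = 48.75 kips.
R_n = 2 × 47.23 + 2 × 48.75 = 192 kips.
Design strength φR_n = 0.75 × 192 = 144 kips.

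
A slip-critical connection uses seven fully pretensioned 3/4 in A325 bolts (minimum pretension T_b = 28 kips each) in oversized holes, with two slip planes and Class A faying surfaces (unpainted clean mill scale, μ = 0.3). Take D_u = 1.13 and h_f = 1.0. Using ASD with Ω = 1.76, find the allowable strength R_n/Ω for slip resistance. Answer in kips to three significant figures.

R_n = μ · D_u · h_f · T_b · n_s · n_b = 0.3 × 1.13 × 1.0 × 28 × 2 × 7 = 132.9 kips.
Allowable strength R_n/Ω = 132.9 / 1.76 = 75.5 kips.

75.5 kips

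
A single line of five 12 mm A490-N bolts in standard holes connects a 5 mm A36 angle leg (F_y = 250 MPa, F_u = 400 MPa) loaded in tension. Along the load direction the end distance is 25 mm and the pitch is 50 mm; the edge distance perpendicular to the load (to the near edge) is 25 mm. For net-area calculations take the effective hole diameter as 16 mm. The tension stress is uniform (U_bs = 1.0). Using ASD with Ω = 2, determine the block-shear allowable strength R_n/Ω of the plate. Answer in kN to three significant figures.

Shear plane L_v = 25 + 4·50 = 225 mm; A_gv = 225 × 5 = 1125 mm².
A_nv = (225 − 4.5·16) × 5 = 765 mm².
A_nt = (25 − 0.5·16) × 5 = 85 mm².
0.6 F_u A_nv = 183.6 kN; 0.6 F_y A_gv = 168.8 kN → shear yielding governs the shear term.
R_n = 168.8 + 1.0 × 400 × 85 / 1000 = 202.8 kN.
Allowable strength R_n/Ω = 202.8 / 2 = 101 kN.

101 kN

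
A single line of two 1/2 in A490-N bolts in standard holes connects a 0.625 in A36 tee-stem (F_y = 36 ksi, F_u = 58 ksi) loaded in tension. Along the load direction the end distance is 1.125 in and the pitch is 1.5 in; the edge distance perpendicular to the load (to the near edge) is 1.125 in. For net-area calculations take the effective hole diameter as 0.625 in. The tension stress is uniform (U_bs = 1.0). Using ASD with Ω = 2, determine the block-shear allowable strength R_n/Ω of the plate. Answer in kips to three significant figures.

32.4 kips

Shear plane L_v = 1.125 + 1·1.5 = 2.625 in; A_gv = 2.625 × 0.625 = 1.641 in².
A_nv = (2.625 − 1.5·0.625) × 0.625 = 1.055 in².
A_nt = (1.125 − 0.5·0.625) × 0.625 = 0.5078 in².
0.6 F_u A_nv = 36.7 kips; 0.6 F_y A_gv = 35.44 kips → shear yielding governs the shear term.
R_n = 35.44 + 1.0 × 58 × 0.5078 = 64.89 kips.
Allowable strength R_n/Ω = 64.89 / 2 = 32.4 kips.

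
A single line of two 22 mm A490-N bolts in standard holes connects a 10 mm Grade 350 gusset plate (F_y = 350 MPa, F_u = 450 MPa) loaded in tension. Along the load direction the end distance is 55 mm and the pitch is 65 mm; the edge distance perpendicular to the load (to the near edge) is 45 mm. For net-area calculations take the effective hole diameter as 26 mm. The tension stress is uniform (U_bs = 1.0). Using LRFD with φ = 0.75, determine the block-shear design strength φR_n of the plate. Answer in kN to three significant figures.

272 kN

Shear plane L_v = 55 + 1·65 = 120 mm; A_gv = 120 × 10 = 1200 mm².
A_nv = (120 − 1.5·26) × 10 = 810 mm².
A_nt = (45 − 0.5·26) × 10 = 320 mm².
0.6 F_u A_nv = 218.7 kN; 0.6 F_y A_gv = 252 kN → shear rupture governs the shear term.
R_n = 218.7 + 1.0 × 450 × 320 / 1000 = 362.7 kN.
Design strength φR_n = 0.75 × 362.7 = 272 kN.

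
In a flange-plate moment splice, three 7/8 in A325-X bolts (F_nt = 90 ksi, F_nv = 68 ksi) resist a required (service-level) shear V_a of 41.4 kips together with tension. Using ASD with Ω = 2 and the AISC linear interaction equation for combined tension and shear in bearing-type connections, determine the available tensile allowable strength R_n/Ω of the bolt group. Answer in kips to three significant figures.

A_b = π·0.875²/4 = 0.6013 in²; f_rv = 41.4 / (3 × 0.6013) = 22.95 ksi.
F'_nt = 1.3 F_nt − (Ω F_nt / F_nv) f_rv = 1.3·90 − (2·90/68)·22.95 = 56.25 ksi, capped at F_nt → F'_nt = 56.25 ksi.
R_n = F'_nt · A_b · n = 56.25 × 0.6013 × 3 = 101.5 kips.
Allowable strength R_n/Ω = 101.5 / 2 = 50.7 kips.

50.7 kips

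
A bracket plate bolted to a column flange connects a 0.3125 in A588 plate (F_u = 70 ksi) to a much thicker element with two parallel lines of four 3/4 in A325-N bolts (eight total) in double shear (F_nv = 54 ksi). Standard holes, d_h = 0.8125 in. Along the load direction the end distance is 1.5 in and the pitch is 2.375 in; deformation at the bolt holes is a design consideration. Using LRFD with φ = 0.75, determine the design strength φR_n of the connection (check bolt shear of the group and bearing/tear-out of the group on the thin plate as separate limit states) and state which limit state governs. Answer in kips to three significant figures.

Bolt shear: A_b = π·0.75²/4 = 0.4418 in²; R_n = 54 × 0.4418 × 8 × 2 = 381.7 kips → 0.75 × 381.7 = 286 kips.
Bearing (1.2 l_c t F_u ≤ 2.4 d t F_u): upper limit = 2.4·0.75·0.3125·70 = 39.38 kips.
  Edge l_c = 1.5 − 0.8125/2 = 1.094 → r_n = 28.71 kips; interior l_c = 2.375 − 0.8125 = 1.562 → r_n = 39.38 kips.
  R_n,bearing = 2·28.71 + 6·39.38 = 293.7 kips → 0.75 × 293.7 = 220 kips.
Bearing governs: 220 kips.

220 kips (bearing governs)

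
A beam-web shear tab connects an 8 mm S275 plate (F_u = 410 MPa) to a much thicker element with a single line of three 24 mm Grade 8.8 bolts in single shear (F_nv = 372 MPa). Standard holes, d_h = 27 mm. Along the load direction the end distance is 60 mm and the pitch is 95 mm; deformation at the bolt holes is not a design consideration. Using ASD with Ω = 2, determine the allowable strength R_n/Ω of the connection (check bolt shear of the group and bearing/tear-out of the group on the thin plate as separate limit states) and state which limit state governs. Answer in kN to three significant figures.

Bolt shear: A_b = π·24²/4 = 452.4 mm²; R_n = 372 × 452.4 × 3 × 1 / 1000 = 504.9 kN → 504.9 / 2 = 252 kN.
Bearing (1.5 l_c t F_u ≤ 3.0 d t F_u): upper limit = 3.0·24·8·410 / 1000 = 236.2 kN.
  Edge l_c = 60 − 27/2 = 46.5 → r_n = 228.8 kN; interior l_c = 95 − 27 = 68 → r_n = 236.2 kN.
  R_n,bearing = 1·228.8 + 2·236.2 = 701.1 kN → 701.1 / 2 = 351 kN.
Bolt shear governs: 252 kN.

252 kN (bolt shear governs)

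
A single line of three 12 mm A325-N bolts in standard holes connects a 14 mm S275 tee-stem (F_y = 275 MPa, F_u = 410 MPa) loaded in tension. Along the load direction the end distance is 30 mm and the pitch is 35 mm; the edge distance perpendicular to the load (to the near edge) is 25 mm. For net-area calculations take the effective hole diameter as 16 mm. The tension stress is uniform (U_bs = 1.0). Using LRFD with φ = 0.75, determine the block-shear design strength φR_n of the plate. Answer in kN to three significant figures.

Shear plane L_v = 30 + 2·35 = 100 mm; A_gv = 100 × 14 = 1400 mm².
A_nv = (100 − 2.5·16) × 14 = 840 mm².
A_nt = (25 − 0.5·16) × 14 = 238 mm².
0.6 F_u A_nv = 206.6 kN; 0.6 F_y A_gv = 231 kN → shear rupture governs the shear term.
R_n = 206.6 + 1.0 × 410 × 238 / 1000 = 304.2 kN.
Design strength φR_n = 0.75 × 304.2 = 228 kN.

228 kN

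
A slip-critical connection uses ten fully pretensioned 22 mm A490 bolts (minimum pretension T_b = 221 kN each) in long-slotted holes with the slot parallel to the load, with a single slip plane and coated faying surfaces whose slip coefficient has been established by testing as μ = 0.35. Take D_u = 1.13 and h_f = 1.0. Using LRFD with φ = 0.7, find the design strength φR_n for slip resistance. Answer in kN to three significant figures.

R_n = μ · D_u · h_f · T_b · n_s · n_b = 0.35 × 1.13 × 1.0 × 221 × 1 × 10 = 874.1 kN.
Design strength φR_n = 0.7 × 874.1 = 612 kN.

612 kN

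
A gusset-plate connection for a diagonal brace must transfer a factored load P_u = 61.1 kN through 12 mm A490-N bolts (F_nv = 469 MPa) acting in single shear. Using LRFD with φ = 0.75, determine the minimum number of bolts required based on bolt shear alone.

A_b = π·12²/4 = 113.1 mm².
Per-bolt design strength φR_n = 0.75 × 469 × 113.1 × 1 / 1000 = 39.78 kN.
n ≥ 61.1 / 39.78 = 1.536 → use 2 bolts.

2 bolts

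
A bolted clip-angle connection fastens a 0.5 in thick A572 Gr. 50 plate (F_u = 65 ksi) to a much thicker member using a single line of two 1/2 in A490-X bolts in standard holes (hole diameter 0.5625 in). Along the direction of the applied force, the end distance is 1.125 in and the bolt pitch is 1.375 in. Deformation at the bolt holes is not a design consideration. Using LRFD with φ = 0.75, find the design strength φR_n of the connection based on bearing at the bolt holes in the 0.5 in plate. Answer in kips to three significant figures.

60.6 kips

Per bolt r_n = 1.5 l_c t F_u ≤ 3.0 d t F_u; upper limit = 3.0 × 0.5 × 0.5 × 65 = 48.75 kips.
Edge bolt: l_c = 1.125 − 0.5625/2 = 0.8438 in → 1.5 × 0.8438 × 0.5 × 65 = 41.13 → r_n = 41.13 kips.
Interior bolts: l_c = 1.375 − 0.5625 = 0.8125 in → 1.5 × 0.8125 × 0.5 × 65 = 39.61 → r_n = 39.61 kips.
R_n = 1 × 41.13 + 1 × 39.61 = 80.74 kips.
Design strength φR_n = 0.75 × 80.74 = 60.6 kips.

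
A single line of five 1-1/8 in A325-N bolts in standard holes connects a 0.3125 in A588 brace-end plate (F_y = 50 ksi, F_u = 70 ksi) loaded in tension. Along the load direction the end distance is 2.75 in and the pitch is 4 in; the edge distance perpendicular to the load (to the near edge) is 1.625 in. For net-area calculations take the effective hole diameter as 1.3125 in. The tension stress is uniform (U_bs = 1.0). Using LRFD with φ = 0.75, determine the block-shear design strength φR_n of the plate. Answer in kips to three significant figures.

142 kips

Shear plane L_v = 2.75 + 4·4 = 18.75 in; A_gv = 18.75 × 0.3125 = 5.859 in².
A_nv = (18.75 − 4.5·1.3125) × 0.3125 = 4.014 in².
A_nt = (1.625 − 0.5·1.3125) × 0.3125 = 0.3027 in².
0.6 F_u A_nv = 168.6 kips; 0.6 F_y A_gv = 175.8 kips → shear rupture governs the shear term.
R_n = 168.6 + 1.0 × 70 × 0.3027 = 189.8 kips.
Design strength φR_n = 0.75 × 189.8 = 142 kips.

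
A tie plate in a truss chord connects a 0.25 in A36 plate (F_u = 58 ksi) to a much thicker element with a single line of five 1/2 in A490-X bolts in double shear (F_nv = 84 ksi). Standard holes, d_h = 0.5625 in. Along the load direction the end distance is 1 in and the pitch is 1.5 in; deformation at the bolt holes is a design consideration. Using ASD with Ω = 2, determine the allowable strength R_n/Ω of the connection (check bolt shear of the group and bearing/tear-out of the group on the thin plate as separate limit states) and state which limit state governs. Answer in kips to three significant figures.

38.9 kips (bearing governs)

Bolt shear: A_b = π·0.5²/4 = 0.1963 in²; R_n = 84 × 0.1963 × 5 × 2 = 164.9 kips → 164.9 / 2 = 82.5 kips.
Bearing (1.2 l_c t F_u ≤ 2.4 d t F_u): upper limit = 2.4·0.5·0.25·58 = 17.4 kips.
  Edge l_c = 1 − 0.5625/2 = 0.7188 → r_n = 12.51 kips; interior l_c = 1.5 − 0.5625 = 0.9375 → r_n = 16.31 kips.
  R_n,bearing = 1·12.51 + 4·16.31 = 77.76 kips → 77.76 / 2 = 38.9 kips.
Bearing governs: 38.9 kips.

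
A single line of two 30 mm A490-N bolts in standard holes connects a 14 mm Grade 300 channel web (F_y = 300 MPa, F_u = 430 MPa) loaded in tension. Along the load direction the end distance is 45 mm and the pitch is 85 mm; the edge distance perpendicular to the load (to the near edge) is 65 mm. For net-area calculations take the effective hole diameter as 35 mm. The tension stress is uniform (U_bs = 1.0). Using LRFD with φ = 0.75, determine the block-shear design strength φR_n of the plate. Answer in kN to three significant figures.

424 kN

Shear plane L_v = 45 + 1·85 = 130 mm; A_gv = 130 × 14 = 1820 mm².
A_nv = (130 − 1.5·35) × 14 = 1085 mm².
A_nt = (65 − 0.5·35) × 14 = 665 mm².
0.6 F_u A_nv = 279.9 kN; 0.6 F_y A_gv = 327.6 kN → shear rupture governs the shear term.
R_n = 279.9 + 1.0 × 430 × 665 / 1000 = 565.9 kN.
Design strength φR_n = 0.75 × 565.9 = 424 kN.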